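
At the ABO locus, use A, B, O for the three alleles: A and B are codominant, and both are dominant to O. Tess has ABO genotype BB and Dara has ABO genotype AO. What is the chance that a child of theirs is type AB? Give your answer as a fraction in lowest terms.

1/2

ABO cross BB × AO → offspring phenotypes: 1/2 B, 1/2 AB.
So P(type AB) = 1/2.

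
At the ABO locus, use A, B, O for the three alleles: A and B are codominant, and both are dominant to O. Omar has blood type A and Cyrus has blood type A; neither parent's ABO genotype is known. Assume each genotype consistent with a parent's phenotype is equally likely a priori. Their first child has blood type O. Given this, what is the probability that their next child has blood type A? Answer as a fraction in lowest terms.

3/4

Possible genotypes: Omar ∈ {AA, AO}; Cyrus ∈ {AA, AO}.
Weight each parental genotype pair by prior × P(type-O child):
  AO × AO: posterior weight 1; P(next child type A) = 3/4.
Weighted sum = 3/4.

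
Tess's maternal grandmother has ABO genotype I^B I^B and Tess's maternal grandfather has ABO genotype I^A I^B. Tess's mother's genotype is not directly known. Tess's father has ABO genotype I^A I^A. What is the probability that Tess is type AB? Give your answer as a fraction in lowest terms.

3/4

Tess's mother's ABO genotype from I^B I^B × I^A I^B: 1/2 I^A I^B, 1/2 I^B I^B.
Crossing each possibility with the father I^A I^A and summing P(type AB): 1/2·1/2 + 1/2·1 = 3/4.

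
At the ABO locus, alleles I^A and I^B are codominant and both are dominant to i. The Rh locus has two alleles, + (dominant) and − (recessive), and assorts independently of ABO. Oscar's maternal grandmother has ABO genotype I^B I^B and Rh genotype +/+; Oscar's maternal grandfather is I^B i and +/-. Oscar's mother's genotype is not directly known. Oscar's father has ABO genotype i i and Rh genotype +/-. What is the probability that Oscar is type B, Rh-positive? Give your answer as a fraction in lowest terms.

21/32

Oscar's mother's ABO genotype from I^B I^B × I^B i: 1/2 I^B I^B, 1/2 I^B i.
Crossing each possibility with the father i i and summing P(type B): 1/2·1 + 1/2·1/2 = 3/4.
Similarly for Rh via the mother's Rh distribution: P(Rh+) = 7/8.
Independent loci: 3/4 × 7/8 = 21/32.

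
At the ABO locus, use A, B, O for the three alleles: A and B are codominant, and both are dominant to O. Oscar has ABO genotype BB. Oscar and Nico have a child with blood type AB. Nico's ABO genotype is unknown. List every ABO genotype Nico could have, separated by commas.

For each candidate genotype of Nico, check whether crossing it with BB can produce every observed child phenotype.
  AA → possible child types {AB} ✓
  AB → possible child types {B, AB} ✓
  AO → possible child types {B, AB} ✓
  BB → possible child types {B} ✗
  BO → possible child types {B} ✗
  OO → possible child types {B} ✗

AA, AB, AO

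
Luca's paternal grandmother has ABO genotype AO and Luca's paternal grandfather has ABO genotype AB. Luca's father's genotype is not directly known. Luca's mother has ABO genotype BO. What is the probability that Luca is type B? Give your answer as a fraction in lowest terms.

Luca's father's ABO genotype from AO × AB: 1/4 AA, 1/4 AB, 1/4 AO, 1/4 BO.
Crossing each possibility with the mother BO and summing P(type B): 1/4·0 + 1/4·1/2 + 1/4·1/4 + 1/4·3/4 = 3/8.

3/8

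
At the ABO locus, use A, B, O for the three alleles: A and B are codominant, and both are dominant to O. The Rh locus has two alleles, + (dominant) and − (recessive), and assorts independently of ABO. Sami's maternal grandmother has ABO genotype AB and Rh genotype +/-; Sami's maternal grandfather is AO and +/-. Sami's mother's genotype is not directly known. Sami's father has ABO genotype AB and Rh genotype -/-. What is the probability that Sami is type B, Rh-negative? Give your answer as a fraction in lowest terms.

Sami's mother's ABO genotype from AB × AO: 1/4 AA, 1/4 AB, 1/4 AO, 1/4 BO.
Crossing each possibility with the father AB and summing P(type B): 1/4·0 + 1/4·1/4 + 1/4·1/4 + 1/4·1/2 = 1/4.
Similarly for Rh via the mother's Rh distribution: P(Rh-) = 1/2.
Independent loci: 1/4 × 1/2 = 1/8.

1/8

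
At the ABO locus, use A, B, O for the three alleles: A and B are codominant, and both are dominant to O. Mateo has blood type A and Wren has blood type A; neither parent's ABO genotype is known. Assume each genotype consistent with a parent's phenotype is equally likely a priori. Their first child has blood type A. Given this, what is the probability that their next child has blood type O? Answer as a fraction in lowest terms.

1/20

Possible genotypes: Mateo ∈ {AA, AO}; Wren ∈ {AA, AO}.
Weight each parental genotype pair by prior × P(type-A child):
  AA × AA: posterior weight 4/15; P(next child type O) = 0.
  AA × AO: posterior weight 4/15; P(next child type O) = 0.
  AO × AA: posterior weight 4/15; P(next child type O) = 0.
  AO × AO: posterior weight 1/5; P(next child type O) = 1/4.
Weighted sum = 1/20.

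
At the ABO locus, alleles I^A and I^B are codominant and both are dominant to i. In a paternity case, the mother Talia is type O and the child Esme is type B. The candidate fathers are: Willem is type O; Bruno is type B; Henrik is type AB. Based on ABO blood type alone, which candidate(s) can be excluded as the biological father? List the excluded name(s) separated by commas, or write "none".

A candidate is excluded only if no genotype consistent with his phenotype could produce a type B child with a type O mother.
Willem (type O): no genotype consistent with that phenotype can produce a type-B child with a type-O mother.

Willem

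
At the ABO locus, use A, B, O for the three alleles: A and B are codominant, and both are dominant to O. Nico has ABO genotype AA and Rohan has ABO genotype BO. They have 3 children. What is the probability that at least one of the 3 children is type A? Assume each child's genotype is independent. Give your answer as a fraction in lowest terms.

ABO cross AA × BO → 1/2 A, 1/2 AB.
So P(type A) = 1/2 per child.
P(none) = (1/2)^3 = 1/8; P(at least one) = 1 − 1/8 = 7/8.

7/8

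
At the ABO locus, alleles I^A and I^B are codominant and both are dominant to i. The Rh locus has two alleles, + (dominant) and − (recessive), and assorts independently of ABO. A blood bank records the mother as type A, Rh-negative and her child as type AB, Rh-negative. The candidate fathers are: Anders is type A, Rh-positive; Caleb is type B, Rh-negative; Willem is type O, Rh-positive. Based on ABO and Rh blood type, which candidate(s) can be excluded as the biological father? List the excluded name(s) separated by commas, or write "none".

A candidate is excluded only if no genotype consistent with his phenotype could produce a type AB, Rh-negative child with a type A, Rh-negative mother.
Anders (type A, Rh+): no genotype consistent with that phenotype can produce a type-AB Rh- child with a type-A mother.
Willem (type O, Rh+): no genotype consistent with that phenotype can produce a type-AB Rh- child with a type-A mother.

Anders, Willem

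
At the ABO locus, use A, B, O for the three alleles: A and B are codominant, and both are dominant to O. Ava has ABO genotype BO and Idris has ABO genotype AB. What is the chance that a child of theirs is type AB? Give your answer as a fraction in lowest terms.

ABO cross BO × AB → offspring phenotypes: 1/4 A, 1/2 B, 1/4 AB.
So P(type AB) = 1/4.

1/4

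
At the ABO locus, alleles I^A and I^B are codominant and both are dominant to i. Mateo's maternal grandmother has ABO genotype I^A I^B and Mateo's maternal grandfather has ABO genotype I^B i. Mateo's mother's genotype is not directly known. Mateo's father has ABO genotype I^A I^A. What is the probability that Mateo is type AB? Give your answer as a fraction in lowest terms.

Mateo's mother's ABO genotype from I^A I^B × I^B i: 1/4 I^A I^B, 1/4 I^A i, 1/4 I^B I^B, 1/4 I^B i.
Crossing each possibility with the father I^A I^A and summing P(type AB): 1/4·1/2 + 1/4·0 + 1/4·1 + 1/4·1/2 = 1/2.

1/2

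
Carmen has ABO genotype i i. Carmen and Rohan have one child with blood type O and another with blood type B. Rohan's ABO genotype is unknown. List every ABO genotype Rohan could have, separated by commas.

I^B i

For each candidate genotype of Rohan, check whether crossing it with i i can produce every observed child phenotype.
  I^A I^A → possible child types {A} ✗
  I^A I^B → possible child types {A, B} ✗
  I^A i → possible child types {O, A} ✗
  I^B I^B → possible child types {B} ✗
  I^B i → possible child types {O, B} ✓
  i i → possible child types {O} ✗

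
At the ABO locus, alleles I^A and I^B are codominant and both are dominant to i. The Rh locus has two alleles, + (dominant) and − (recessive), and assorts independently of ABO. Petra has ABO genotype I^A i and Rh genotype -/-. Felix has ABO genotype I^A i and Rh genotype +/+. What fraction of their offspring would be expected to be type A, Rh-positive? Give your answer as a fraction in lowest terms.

3/4

ABO cross I^A i × I^A i → offspring phenotypes: 1/4 O, 3/4 A.
Rh cross -/- × +/+ → 1 Rh+.
Independent loci: P(type A, Rh-positive) = 3/4 × 1 = 3/4.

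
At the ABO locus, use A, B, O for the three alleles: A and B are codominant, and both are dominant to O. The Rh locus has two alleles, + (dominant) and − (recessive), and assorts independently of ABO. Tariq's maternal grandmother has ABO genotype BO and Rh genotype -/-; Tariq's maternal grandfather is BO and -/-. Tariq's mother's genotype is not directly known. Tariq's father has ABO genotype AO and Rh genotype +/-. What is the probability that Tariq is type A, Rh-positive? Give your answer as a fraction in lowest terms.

1/8

Tariq's mother's ABO genotype from BO × BO: 1/4 BB, 1/2 BO, 1/4 OO.
Crossing each possibility with the father AO and summing P(type A): 1/4·0 + 1/2·1/4 + 1/4·1/2 = 1/4.
Similarly for Rh via the mother's Rh distribution: P(Rh+) = 1/2.
Independent loci: 1/4 × 1/2 = 1/8.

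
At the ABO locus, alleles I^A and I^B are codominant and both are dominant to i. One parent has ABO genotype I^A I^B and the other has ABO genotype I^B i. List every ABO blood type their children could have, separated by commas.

A, B, AB

Gametes from I^A I^B × I^B i give offspring ABO genotypes I^A I^B, I^A i, I^B I^B, I^B i, i.e. phenotypes A, B, AB.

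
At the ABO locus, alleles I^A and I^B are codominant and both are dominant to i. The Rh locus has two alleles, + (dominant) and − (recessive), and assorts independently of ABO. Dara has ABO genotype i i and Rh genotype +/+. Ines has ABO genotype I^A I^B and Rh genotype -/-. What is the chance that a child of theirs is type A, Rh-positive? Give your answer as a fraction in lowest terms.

1/2

ABO cross i i × I^A I^B → offspring phenotypes: 1/2 A, 1/2 B.
Rh cross +/+ × -/- → 1 Rh+.
Independent loci: P(type A, Rh-positive) = 1/2 × 1 = 1/2.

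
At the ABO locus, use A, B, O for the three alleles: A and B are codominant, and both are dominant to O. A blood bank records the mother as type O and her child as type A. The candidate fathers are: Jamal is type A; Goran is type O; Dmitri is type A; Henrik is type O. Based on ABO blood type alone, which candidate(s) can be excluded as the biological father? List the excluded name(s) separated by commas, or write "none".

A candidate is excluded only if no genotype consistent with his phenotype could produce a type A child with a type O mother.
Goran (type O): no genotype consistent with that phenotype can produce a type-A child with a type-O mother.
Henrik (type O): no genotype consistent with that phenotype can produce a type-A child with a type-O mother.

Goran, Henrik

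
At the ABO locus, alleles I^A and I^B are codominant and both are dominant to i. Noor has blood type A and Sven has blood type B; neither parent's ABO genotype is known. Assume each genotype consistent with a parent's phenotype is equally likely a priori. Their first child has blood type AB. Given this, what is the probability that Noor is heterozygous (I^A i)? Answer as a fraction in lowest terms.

Possible genotypes: Noor ∈ {I^A I^A, I^A i}; Sven ∈ {I^B I^B, I^B i}.
Weight each parental genotype pair by prior × P(type-AB child):
  I^A I^A × I^B I^B: posterior weight 4/9.
  I^A I^A × I^B i: posterior weight 2/9.
  I^A i × I^B I^B: posterior weight 2/9.
  I^A i × I^B i: posterior weight 1/9.
Sum the posterior weight over pairs where Noor is I^A i: 1/3.

1/3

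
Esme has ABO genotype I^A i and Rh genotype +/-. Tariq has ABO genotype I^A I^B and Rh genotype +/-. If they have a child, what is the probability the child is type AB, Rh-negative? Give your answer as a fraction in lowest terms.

ABO cross I^A i × I^A I^B → offspring phenotypes: 1/2 A, 1/4 B, 1/4 AB.
Rh cross +/- × +/- → 3/4 Rh+, 1/4 Rh-.
Independent loci: P(type AB, Rh-negative) = 1/4 × 1/4 = 1/16.

1/16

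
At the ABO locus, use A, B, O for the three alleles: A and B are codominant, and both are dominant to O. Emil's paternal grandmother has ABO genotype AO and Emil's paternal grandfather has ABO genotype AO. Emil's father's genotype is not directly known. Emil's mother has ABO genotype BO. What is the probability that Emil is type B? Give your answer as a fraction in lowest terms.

1/4

Emil's father's ABO genotype from AO × AO: 1/4 AA, 1/2 AO, 1/4 OO.
Crossing each possibility with the mother BO and summing P(type B): 1/4·0 + 1/2·1/4 + 1/4·1/2 = 1/4.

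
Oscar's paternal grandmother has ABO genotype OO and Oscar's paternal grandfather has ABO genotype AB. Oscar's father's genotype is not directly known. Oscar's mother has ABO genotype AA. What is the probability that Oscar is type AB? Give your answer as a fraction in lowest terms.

1/4

Oscar's father's ABO genotype from OO × AB: 1/2 AO, 1/2 BO.
Crossing each possibility with the mother AA and summing P(type AB): 1/2·0 + 1/2·1/2 = 1/4.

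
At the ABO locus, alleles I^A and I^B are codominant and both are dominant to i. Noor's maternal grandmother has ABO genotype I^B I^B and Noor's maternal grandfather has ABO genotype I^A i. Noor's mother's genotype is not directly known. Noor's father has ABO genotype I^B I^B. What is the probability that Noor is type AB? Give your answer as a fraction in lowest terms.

1/4

Noor's mother's ABO genotype from I^B I^B × I^A i: 1/2 I^A I^B, 1/2 I^B i.
Crossing each possibility with the father I^B I^B and summing P(type AB): 1/2·1/2 + 1/2·0 = 1/4.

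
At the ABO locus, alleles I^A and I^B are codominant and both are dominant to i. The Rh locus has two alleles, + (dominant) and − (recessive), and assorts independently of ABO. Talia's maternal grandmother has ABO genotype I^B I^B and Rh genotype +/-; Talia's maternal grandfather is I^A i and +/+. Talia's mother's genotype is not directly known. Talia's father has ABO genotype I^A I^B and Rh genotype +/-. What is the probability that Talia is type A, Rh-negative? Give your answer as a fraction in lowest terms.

1/32

Talia's mother's ABO genotype from I^B I^B × I^A i: 1/2 I^A I^B, 1/2 I^B i.
Crossing each possibility with the father I^A I^B and summing P(type A): 1/2·1/4 + 1/2·1/4 = 1/4.
Similarly for Rh via the mother's Rh distribution: P(Rh-) = 1/8.
Independent loci: 1/4 × 1/8 = 1/32.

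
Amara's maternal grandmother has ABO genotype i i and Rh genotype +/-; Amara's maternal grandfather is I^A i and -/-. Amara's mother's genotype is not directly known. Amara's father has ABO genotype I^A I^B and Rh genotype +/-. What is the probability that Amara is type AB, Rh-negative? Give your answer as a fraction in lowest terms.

3/64

Amara's mother's ABO genotype from i i × I^A i: 1/2 I^A i, 1/2 i i.
Crossing each possibility with the father I^A I^B and summing P(type AB): 1/2·1/4 + 1/2·0 = 1/8.
Similarly for Rh via the mother's Rh distribution: P(Rh-) = 3/8.
Independent loci: 1/8 × 3/8 = 3/64.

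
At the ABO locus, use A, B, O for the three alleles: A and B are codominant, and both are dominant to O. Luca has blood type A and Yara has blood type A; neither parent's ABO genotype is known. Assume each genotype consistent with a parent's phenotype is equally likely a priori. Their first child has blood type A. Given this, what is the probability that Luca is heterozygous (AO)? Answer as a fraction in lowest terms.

7/15

Possible genotypes: Luca ∈ {AA, AO}; Yara ∈ {AA, AO}.
Weight each parental genotype pair by prior × P(type-A child):
  AA × AA: posterior weight 4/15.
  AA × AO: posterior weight 4/15.
  AO × AA: posterior weight 4/15.
  AO × AO: posterior weight 1/5.
Sum the posterior weight over pairs where Luca is AO: 7/15.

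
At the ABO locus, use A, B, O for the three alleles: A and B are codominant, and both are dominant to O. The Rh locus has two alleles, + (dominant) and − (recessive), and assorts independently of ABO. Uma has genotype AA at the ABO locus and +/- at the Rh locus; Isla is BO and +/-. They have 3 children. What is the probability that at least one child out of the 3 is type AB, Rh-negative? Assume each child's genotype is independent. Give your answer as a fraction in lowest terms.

169/512

ABO cross AA × BO → 1/2 A, 1/2 AB.
Rh cross +/- × +/- → 3/4 Rh+, 1/4 Rh-; so P(type AB, Rh-negative) = 1/2 × 1/4 = 1/8 per child.
P(none) = (7/8)^3 = 343/512; P(at least one) = 1 − 343/512 = 169/512.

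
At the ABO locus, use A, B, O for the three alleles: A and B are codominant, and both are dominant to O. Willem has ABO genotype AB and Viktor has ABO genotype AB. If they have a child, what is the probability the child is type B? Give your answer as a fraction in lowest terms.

ABO cross AB × AB → offspring phenotypes: 1/4 A, 1/4 B, 1/2 AB.
So P(type B) = 1/4.

1/4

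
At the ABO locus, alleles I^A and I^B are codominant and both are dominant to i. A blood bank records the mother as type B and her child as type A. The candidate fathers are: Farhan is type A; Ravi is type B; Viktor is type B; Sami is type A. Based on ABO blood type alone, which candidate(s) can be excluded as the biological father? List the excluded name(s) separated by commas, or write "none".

Ravi, Viktor

A candidate is excluded only if no genotype consistent with his phenotype could produce a type A child with a type B mother.
Ravi (type B): no genotype consistent with that phenotype can produce a type-A child with a type-B mother.
Viktor (type B): no genotype consistent with that phenotype can produce a type-A child with a type-B mother.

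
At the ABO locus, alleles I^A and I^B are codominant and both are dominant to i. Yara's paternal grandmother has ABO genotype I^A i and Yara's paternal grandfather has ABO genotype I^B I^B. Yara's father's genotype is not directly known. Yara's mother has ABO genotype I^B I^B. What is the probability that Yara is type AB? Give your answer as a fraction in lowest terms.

1/4

Yara's father's ABO genotype from I^A i × I^B I^B: 1/2 I^A I^B, 1/2 I^B i.
Crossing each possibility with the mother I^B I^B and summing P(type AB): 1/2·1/2 + 1/2·0 = 1/4.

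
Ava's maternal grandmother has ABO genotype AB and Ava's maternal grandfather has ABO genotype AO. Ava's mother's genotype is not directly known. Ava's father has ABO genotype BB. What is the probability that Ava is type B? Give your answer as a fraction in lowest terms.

1/2

Ava's mother's ABO genotype from AB × AO: 1/4 AA, 1/4 AB, 1/4 AO, 1/4 BO.
Crossing each possibility with the father BB and summing P(type B): 1/4·0 + 1/4·1/2 + 1/4·1/2 + 1/4·1 = 1/2.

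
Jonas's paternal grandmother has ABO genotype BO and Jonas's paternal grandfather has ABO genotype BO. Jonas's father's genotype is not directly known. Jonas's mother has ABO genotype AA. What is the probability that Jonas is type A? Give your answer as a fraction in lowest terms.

1/2

Jonas's father's ABO genotype from BO × BO: 1/4 BB, 1/2 BO, 1/4 OO.
Crossing each possibility with the mother AA and summing P(type A): 1/4·0 + 1/2·1/2 + 1/4·1 = 1/2.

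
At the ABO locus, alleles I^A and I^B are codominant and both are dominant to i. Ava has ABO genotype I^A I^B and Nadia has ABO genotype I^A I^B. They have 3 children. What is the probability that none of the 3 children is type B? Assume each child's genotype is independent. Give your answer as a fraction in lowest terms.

ABO cross I^A I^B × I^A I^B → 1/4 A, 1/4 B, 1/2 AB.
So P(type B) = 1/4 per child.
P(not type B) = 3/4 for one child; (3/4)^3 = 27/64.

27/64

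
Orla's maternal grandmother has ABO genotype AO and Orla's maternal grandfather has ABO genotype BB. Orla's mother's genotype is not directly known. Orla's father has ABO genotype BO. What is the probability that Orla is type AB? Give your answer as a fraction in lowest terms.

1/8

Orla's mother's ABO genotype from AO × BB: 1/2 AB, 1/2 BO.
Crossing each possibility with the father BO and summing P(type AB): 1/2·1/4 + 1/2·0 = 1/8.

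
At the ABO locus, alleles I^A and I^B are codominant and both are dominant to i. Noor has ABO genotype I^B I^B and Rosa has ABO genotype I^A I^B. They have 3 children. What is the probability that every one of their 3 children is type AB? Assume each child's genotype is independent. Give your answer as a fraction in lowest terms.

1/8

ABO cross I^B I^B × I^A I^B → 1/2 B, 1/2 AB.
So P(type AB) = 1/2 per child.
All 3 independent: (1/2)^3 = 1/8.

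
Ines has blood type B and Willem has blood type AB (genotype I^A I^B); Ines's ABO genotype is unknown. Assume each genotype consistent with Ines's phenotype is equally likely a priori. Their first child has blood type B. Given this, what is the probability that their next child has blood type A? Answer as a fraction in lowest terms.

1/8

Possible genotypes: Ines ∈ {I^B I^B, I^B i}; Willem ∈ {I^A I^B}.
Weight each parental genotype pair by prior × P(type-B child):
  I^B I^B × I^A I^B: posterior weight 1/2; P(next child type A) = 0.
  I^B i × I^A I^B: posterior weight 1/2; P(next child type A) = 1/4.
Weighted sum = 1/8.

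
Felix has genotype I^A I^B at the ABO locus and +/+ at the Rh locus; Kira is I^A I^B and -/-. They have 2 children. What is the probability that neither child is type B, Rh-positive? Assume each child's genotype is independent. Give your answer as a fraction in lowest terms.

ABO cross I^A I^B × I^A I^B → 1/4 A, 1/4 B, 1/2 AB.
Rh cross +/+ × -/- → 1 Rh+; so P(type B, Rh-positive) = 1/4 × 1 = 1/4 per child.
P(not type B, Rh-positive) = 3/4 for one child; (3/4)^2 = 9/16.

9/16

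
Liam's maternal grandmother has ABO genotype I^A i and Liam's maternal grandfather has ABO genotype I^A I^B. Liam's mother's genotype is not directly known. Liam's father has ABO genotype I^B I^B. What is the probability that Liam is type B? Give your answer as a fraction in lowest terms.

1/2

Liam's mother's ABO genotype from I^A i × I^A I^B: 1/4 I^A I^A, 1/4 I^A I^B, 1/4 I^A i, 1/4 I^B i.
Crossing each possibility with the father I^B I^B and summing P(type B): 1/4·0 + 1/4·1/2 + 1/4·1/2 + 1/4·1 = 1/2.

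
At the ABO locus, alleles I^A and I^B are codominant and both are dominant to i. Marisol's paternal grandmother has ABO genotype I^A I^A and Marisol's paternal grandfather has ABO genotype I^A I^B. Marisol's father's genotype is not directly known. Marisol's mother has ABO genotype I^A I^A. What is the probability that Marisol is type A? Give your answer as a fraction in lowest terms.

Marisol's father's ABO genotype from I^A I^A × I^A I^B: 1/2 I^A I^A, 1/2 I^A I^B.
Crossing each possibility with the mother I^A I^A and summing P(type A): 1/2·1 + 1/2·1/2 = 3/4.

3/4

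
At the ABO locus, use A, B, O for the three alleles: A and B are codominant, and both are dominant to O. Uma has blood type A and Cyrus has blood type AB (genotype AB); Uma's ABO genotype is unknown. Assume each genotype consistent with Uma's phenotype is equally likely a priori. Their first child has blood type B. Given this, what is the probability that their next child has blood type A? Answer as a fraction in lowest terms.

Possible genotypes: Uma ∈ {AA, AO}; Cyrus ∈ {AB}.
Weight each parental genotype pair by prior × P(type-B child):
  AO × AB: posterior weight 1; P(next child type A) = 1/2.
Weighted sum = 1/2.

1/2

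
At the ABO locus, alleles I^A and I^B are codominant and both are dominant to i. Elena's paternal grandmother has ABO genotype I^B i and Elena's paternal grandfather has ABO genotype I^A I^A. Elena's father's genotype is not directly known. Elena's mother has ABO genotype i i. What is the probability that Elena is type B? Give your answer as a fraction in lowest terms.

Elena's father's ABO genotype from I^B i × I^A I^A: 1/2 I^A I^B, 1/2 I^A i.
Crossing each possibility with the mother i i and summing P(type B): 1/2·1/2 + 1/2·0 = 1/4.

1/4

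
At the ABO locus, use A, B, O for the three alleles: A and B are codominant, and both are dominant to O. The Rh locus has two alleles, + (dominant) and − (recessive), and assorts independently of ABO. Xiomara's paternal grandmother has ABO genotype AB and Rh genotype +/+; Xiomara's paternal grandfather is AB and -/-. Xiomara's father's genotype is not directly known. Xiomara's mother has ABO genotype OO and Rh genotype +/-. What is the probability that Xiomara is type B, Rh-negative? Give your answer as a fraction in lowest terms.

Xiomara's father's ABO genotype from AB × AB: 1/4 AA, 1/2 AB, 1/4 BB.
Crossing each possibility with the mother OO and summing P(type B): 1/4·0 + 1/2·1/2 + 1/4·1 = 1/2.
Similarly for Rh via the father's Rh distribution: P(Rh-) = 1/4.
Independent loci: 1/2 × 1/4 = 1/8.

1/8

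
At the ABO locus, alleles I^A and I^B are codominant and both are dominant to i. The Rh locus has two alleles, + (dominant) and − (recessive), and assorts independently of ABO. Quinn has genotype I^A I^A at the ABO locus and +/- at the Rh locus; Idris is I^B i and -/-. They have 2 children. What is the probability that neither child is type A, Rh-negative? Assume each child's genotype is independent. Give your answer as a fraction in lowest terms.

ABO cross I^A I^A × I^B i → 1/2 A, 1/2 AB.
Rh cross +/- × -/- → 1/2 Rh+, 1/2 Rh-; so P(type A, Rh-negative) = 1/2 × 1/2 = 1/4 per child.
P(not type A, Rh-negative) = 3/4 for one child; (3/4)^2 = 9/16.

9/16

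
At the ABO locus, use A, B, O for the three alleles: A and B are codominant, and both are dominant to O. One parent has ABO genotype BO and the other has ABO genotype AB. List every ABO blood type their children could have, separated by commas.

A, B, AB

Gametes from BO × AB give offspring ABO genotypes AB, AO, BB, BO, i.e. phenotypes A, B, AB.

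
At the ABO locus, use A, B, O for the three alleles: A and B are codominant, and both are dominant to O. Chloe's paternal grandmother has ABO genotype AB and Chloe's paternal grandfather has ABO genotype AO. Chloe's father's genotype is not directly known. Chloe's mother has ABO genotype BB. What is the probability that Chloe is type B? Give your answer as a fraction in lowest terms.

Chloe's father's ABO genotype from AB × AO: 1/4 AA, 1/4 AB, 1/4 AO, 1/4 BO.
Crossing each possibility with the mother BB and summing P(type B): 1/4·0 + 1/4·1/2 + 1/4·1/2 + 1/4·1 = 1/2.

1/2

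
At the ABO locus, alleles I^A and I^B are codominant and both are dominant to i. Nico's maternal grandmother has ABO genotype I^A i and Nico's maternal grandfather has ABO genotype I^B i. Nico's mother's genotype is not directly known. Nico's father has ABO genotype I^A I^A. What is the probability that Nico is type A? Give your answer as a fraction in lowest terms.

3/4

Nico's mother's ABO genotype from I^A i × I^B i: 1/4 I^A I^B, 1/4 I^A i, 1/4 I^B i, 1/4 i i.
Crossing each possibility with the father I^A I^A and summing P(type A): 1/4·1/2 + 1/4·1 + 1/4·1/2 + 1/4·1 = 3/4.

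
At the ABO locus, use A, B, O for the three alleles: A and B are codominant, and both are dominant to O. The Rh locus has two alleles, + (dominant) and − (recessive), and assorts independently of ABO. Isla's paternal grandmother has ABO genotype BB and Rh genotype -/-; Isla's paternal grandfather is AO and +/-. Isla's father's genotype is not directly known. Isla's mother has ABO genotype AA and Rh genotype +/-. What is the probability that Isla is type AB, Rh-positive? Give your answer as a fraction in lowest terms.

5/16

Isla's father's ABO genotype from BB × AO: 1/2 AB, 1/2 BO.
Crossing each possibility with the mother AA and summing P(type AB): 1/2·1/2 + 1/2·1/2 = 1/2.
Similarly for Rh via the father's Rh distribution: P(Rh+) = 5/8.
Independent loci: 1/2 × 5/8 = 5/16.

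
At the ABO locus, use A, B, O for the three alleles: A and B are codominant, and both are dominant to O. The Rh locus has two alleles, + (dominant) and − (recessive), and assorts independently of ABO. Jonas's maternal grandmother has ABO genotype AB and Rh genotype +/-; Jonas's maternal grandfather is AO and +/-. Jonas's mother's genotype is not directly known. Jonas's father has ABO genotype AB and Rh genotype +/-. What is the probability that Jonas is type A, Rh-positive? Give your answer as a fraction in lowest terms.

Jonas's mother's ABO genotype from AB × AO: 1/4 AA, 1/4 AB, 1/4 AO, 1/4 BO.
Crossing each possibility with the father AB and summing P(type A): 1/4·1/2 + 1/4·1/4 + 1/4·1/2 + 1/4·1/4 = 3/8.
Similarly for Rh via the mother's Rh distribution: P(Rh+) = 3/4.
Independent loci: 3/8 × 3/4 = 9/32.

9/32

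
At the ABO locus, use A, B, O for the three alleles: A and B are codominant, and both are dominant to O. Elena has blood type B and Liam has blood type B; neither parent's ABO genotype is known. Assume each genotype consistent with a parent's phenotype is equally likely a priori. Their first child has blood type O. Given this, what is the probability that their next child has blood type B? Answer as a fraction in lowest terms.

Possible genotypes: Elena ∈ {BB, BO}; Liam ∈ {BB, BO}.
Weight each parental genotype pair by prior × P(type-O child):
  BO × BO: posterior weight 1; P(next child type B) = 3/4.
Weighted sum = 3/4.

3/4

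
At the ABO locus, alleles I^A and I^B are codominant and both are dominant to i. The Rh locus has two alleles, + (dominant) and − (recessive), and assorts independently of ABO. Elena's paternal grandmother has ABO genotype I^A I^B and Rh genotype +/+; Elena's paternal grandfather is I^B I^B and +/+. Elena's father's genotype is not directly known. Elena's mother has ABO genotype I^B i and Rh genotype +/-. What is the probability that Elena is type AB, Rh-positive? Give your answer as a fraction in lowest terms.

1/8

Elena's father's ABO genotype from I^A I^B × I^B I^B: 1/2 I^A I^B, 1/2 I^B I^B.
Crossing each possibility with the mother I^B i and summing P(type AB): 1/2·1/4 + 1/2·0 = 1/8.
Similarly for Rh via the father's Rh distribution: P(Rh+) = 1.
Independent loci: 1/8 × 1 = 1/8.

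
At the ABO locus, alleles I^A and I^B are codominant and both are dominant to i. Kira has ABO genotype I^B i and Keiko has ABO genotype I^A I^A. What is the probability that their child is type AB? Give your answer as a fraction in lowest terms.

1/2

ABO cross I^B i × I^A I^A → offspring phenotypes: 1/2 A, 1/2 AB.
So P(type AB) = 1/2.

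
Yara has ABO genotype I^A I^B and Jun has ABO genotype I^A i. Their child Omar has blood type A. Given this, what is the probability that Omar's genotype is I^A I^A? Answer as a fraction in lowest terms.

Cross I^A I^B × I^A i → 1/4 I^A I^A, 1/4 I^A I^B, 1/4 I^A i, 1/4 I^B i.
Type-A genotypes among offspring: I^A I^A (1/4), I^A i (1/4); total 1/2.
P(I^A I^A | type A) = (1/4) / (1/2) = 1/2.

1/2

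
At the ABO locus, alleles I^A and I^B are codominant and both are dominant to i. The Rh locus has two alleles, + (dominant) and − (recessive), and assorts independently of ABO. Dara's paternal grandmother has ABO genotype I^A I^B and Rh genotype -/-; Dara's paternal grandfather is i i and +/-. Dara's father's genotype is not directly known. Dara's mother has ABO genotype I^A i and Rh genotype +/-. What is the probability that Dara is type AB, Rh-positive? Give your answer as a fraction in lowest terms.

Dara's father's ABO genotype from I^A I^B × i i: 1/2 I^A i, 1/2 I^B i.
Crossing each possibility with the mother I^A i and summing P(type AB): 1/2·0 + 1/2·1/4 = 1/8.
Similarly for Rh via the father's Rh distribution: P(Rh+) = 5/8.
Independent loci: 1/8 × 5/8 = 5/64.

5/64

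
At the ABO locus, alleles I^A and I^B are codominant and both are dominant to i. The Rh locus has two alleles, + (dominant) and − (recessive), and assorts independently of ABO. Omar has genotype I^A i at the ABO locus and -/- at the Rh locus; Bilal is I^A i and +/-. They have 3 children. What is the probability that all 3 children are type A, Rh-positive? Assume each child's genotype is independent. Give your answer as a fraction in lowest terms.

27/512

ABO cross I^A i × I^A i → 1/4 O, 3/4 A.
Rh cross -/- × +/- → 1/2 Rh+, 1/2 Rh-; so P(type A, Rh-positive) = 3/4 × 1/2 = 3/8 per child.
All 3 independent: (3/8)^3 = 27/512.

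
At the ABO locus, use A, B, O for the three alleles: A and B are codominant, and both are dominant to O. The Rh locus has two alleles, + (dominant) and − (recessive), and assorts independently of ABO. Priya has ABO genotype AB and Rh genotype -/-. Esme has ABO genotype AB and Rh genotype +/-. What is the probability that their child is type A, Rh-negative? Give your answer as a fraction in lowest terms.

ABO cross AB × AB → offspring phenotypes: 1/4 A, 1/4 B, 1/2 AB.
Rh cross -/- × +/- → 1/2 Rh+, 1/2 Rh-.
Independent loci: P(type A, Rh-negative) = 1/4 × 1/2 = 1/8.

1/8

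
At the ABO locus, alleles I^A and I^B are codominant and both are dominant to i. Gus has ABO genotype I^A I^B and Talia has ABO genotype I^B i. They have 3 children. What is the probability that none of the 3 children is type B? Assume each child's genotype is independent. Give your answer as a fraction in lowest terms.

ABO cross I^A I^B × I^B i → 1/4 A, 1/2 B, 1/4 AB.
So P(type B) = 1/2 per child.
P(not type B) = 1/2 for one child; (1/2)^3 = 1/8.

1/8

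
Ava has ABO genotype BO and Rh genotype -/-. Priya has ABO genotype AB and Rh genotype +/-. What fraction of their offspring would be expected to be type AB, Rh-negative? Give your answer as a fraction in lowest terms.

ABO cross BO × AB → offspring phenotypes: 1/4 A, 1/2 B, 1/4 AB.
Rh cross -/- × +/- → 1/2 Rh+, 1/2 Rh-.
Independent loci: P(type AB, Rh-negative) = 1/4 × 1/2 = 1/8.

1/8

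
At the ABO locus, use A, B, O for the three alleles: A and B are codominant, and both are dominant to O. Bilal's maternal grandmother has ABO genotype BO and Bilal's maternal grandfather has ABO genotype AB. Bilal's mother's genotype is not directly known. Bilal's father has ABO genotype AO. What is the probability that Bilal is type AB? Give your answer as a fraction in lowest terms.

1/4

Bilal's mother's ABO genotype from BO × AB: 1/4 AB, 1/4 AO, 1/4 BB, 1/4 BO.
Crossing each possibility with the father AO and summing P(type AB): 1/4·1/4 + 1/4·0 + 1/4·1/2 + 1/4·1/4 = 1/4.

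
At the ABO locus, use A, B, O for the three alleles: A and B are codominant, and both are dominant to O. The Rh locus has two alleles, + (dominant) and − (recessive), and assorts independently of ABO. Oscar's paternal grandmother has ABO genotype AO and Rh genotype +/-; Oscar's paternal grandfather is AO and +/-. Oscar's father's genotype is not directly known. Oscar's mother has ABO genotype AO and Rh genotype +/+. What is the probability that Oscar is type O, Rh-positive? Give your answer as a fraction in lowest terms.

1/4

Oscar's father's ABO genotype from AO × AO: 1/4 AA, 1/2 AO, 1/4 OO.
Crossing each possibility with the mother AO and summing P(type O): 1/4·0 + 1/2·1/4 + 1/4·1/2 = 1/4.
Similarly for Rh via the father's Rh distribution: P(Rh+) = 1.
Independent loci: 1/4 × 1 = 1/4.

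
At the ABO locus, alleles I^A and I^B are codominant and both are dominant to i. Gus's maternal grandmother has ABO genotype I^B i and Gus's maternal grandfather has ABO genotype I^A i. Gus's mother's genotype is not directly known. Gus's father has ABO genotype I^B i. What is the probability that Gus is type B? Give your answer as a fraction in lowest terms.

1/2

Gus's mother's ABO genotype from I^B i × I^A i: 1/4 I^A I^B, 1/4 I^A i, 1/4 I^B i, 1/4 i i.
Crossing each possibility with the father I^B i and summing P(type B): 1/4·1/2 + 1/4·1/4 + 1/4·3/4 + 1/4·1/2 = 1/2.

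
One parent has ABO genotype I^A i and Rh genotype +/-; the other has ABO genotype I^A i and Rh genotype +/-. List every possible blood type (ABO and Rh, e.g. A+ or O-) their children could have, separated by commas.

O+, O-, A+, A-

Gametes from I^A i × I^A i give offspring ABO genotypes I^A I^A, I^A i, i i, i.e. phenotypes O, A.
Rh cross +/- × +/- → phenotypes Rh+, Rh-.
Combining independently: O+, O-, A+, A-.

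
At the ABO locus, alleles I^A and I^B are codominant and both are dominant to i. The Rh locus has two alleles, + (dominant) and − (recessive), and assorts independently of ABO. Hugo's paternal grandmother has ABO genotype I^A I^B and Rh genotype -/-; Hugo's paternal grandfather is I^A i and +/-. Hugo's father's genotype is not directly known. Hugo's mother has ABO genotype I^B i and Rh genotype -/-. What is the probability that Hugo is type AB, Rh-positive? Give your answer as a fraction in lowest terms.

1/16

Hugo's father's ABO genotype from I^A I^B × I^A i: 1/4 I^A I^A, 1/4 I^A I^B, 1/4 I^A i, 1/4 I^B i.
Crossing each possibility with the mother I^B i and summing P(type AB): 1/4·1/2 + 1/4·1/4 + 1/4·1/4 + 1/4·0 = 1/4.
Similarly for Rh via the father's Rh distribution: P(Rh+) = 1/4.
Independent loci: 1/4 × 1/4 = 1/16.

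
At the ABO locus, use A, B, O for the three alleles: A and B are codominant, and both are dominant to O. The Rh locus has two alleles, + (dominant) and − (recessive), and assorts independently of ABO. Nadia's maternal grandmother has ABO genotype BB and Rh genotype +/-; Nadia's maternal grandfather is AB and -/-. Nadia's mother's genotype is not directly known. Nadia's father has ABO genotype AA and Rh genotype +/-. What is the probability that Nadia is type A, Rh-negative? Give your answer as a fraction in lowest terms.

Nadia's mother's ABO genotype from BB × AB: 1/2 AB, 1/2 BB.
Crossing each possibility with the father AA and summing P(type A): 1/2·1/2 + 1/2·0 = 1/4.
Similarly for Rh via the mother's Rh distribution: P(Rh-) = 3/8.
Independent loci: 1/4 × 3/8 = 3/32.

3/32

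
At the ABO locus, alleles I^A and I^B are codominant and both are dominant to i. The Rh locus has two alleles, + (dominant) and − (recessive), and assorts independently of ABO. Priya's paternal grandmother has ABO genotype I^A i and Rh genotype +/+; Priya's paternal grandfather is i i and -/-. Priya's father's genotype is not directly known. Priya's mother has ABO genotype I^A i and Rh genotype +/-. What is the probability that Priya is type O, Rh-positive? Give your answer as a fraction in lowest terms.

Priya's father's ABO genotype from I^A i × i i: 1/2 I^A i, 1/2 i i.
Crossing each possibility with the mother I^A i and summing P(type O): 1/2·1/4 + 1/2·1/2 = 3/8.
Similarly for Rh via the father's Rh distribution: P(Rh+) = 3/4.
Independent loci: 3/8 × 3/4 = 9/32.

9/32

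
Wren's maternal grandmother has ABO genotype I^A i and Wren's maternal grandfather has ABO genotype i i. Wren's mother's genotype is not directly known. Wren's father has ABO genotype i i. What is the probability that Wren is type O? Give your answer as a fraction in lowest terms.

Wren's mother's ABO genotype from I^A i × i i: 1/2 I^A i, 1/2 i i.
Crossing each possibility with the father i i and summing P(type O): 1/2·1/2 + 1/2·1 = 3/4.

3/4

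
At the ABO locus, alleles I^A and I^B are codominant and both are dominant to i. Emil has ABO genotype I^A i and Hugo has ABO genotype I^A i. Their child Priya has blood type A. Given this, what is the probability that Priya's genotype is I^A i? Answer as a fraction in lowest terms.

2/3

Cross I^A i × I^A i → 1/4 I^A I^A, 1/2 I^A i, 1/4 i i.
Type-A genotypes among offspring: I^A I^A (1/4), I^A i (1/2); total 3/4.
P(I^A i | type A) = (1/2) / (3/4) = 2/3.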